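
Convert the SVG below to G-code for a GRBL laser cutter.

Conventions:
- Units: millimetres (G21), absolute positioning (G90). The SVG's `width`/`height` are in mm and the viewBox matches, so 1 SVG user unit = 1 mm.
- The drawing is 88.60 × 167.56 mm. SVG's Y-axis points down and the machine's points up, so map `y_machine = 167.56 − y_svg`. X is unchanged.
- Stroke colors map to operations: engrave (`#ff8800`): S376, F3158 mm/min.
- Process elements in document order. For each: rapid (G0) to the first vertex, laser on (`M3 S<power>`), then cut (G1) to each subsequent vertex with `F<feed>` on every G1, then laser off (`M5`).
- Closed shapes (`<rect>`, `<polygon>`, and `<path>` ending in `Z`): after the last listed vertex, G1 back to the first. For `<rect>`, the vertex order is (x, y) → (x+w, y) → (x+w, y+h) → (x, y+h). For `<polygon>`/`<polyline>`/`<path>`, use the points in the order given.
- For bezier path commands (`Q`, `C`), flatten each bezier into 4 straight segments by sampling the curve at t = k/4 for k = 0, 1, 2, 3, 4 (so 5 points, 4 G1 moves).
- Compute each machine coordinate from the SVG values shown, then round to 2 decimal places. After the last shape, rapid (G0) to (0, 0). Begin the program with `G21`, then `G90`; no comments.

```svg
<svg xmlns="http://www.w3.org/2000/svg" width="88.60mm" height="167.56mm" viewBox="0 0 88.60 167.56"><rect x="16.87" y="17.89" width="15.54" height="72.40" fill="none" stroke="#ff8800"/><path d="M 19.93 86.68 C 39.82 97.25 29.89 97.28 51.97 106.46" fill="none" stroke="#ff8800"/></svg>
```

G21
G90
G0 X16.87 Y149.67
M3 S376
G1 X32.41 Y149.67 F3158
G1 X32.41 Y77.27 F3158
G1 X16.87 Y77.27 F3158
G1 X16.87 Y149.67 F3158
M5
G0 X19.93 Y80.88
M3 S376
G1 X30.22 Y74.62 F3158
G1 X35.13 Y70.47 F3158
G1 X40.45 Y66.58 F3158
G1 X51.97 Y61.10 F3158
M5
G0 X0.00 Y0.00

1 u = 1 mm; y_m = 167.56 − y.

[1] `<rect>` rectangle, #ff8800→engrave S376 F3158: (16.87,149.67) → (32.41,149.67) → (32.41,77.27) → (16.87,77.27) → (16.87,149.67) (closed)

[2] `<path>` cubic bezier, #ff8800→engrave S376 F3158: (19.93,80.88) → (30.22,74.62) → (35.13,70.47) → (40.45,66.58) → (51.97,61.10)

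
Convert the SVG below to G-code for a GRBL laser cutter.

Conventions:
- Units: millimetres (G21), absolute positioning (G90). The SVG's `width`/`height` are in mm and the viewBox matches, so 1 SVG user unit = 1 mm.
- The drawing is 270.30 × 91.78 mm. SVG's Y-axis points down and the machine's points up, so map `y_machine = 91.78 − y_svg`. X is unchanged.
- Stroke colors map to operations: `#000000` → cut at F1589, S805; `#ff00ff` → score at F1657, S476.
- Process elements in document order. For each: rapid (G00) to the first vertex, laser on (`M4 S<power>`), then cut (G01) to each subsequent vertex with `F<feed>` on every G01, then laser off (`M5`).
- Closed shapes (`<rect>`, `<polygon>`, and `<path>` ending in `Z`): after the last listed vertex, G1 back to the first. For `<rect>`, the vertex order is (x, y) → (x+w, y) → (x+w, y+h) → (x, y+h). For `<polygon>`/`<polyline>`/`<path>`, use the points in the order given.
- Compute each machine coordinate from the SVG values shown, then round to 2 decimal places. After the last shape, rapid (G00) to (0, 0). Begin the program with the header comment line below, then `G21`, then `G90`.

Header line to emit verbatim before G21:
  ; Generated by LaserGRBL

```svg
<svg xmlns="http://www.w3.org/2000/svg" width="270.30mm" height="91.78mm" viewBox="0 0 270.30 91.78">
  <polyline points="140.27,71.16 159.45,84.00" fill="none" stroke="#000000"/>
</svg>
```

viewBox `0 0 270.30 91.78` with mm width/height → 1 unit = 1 mm. Flip: y_m = 91.78 − y_svg.

**Shape 1** — `<polyline>` line segment, stroke `#000000` → cut (S805, F1589). Machine vertices: (140.27,20.62) → (159.45,7.78). Open path.

; Generated by LaserGRBL
G21
G90
G00 X140.27 Y20.62
M4 S805
G01 X159.45 Y7.78 F1589
M5
G00 X0.00 Y0.00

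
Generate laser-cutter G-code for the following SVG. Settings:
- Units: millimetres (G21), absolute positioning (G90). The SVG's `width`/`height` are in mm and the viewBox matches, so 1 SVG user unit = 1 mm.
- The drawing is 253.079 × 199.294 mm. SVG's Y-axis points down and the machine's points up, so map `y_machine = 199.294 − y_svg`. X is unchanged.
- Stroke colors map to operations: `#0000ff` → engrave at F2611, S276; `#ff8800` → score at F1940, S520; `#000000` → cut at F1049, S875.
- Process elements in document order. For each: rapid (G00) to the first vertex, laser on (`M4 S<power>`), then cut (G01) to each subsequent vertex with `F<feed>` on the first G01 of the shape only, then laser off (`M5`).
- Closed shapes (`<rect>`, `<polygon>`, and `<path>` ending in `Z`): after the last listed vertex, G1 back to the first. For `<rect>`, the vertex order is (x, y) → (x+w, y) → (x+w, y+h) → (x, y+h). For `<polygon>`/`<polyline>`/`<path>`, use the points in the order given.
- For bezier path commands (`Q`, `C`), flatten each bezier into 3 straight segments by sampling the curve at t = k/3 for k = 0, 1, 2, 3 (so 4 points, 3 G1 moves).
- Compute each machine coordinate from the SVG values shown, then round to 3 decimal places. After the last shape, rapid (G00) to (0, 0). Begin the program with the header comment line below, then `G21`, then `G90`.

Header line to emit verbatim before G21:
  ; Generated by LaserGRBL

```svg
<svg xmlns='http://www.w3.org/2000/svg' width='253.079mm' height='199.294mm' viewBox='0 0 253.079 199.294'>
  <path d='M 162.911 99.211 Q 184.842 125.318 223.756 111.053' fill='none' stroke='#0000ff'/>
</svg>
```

; Generated by LaserGRBL
G21
G90
G00 X162.911 Y100.083
M4 S276
G01 X179.419 Y87.164 F2611
G01 X199.700 Y83.217
G01 X223.756 Y88.241
M5
G00 X0.000 Y0.000

viewBox `0 0 253.079 199.294` with mm width/height → 1 unit = 1 mm. Flip: y_m = 199.294 − y_svg.

**Shape 1** — `<path>` quadratic bezier, stroke `#0000ff` → engrave (S276, F2611). Control points (SVG): P0=(162.911,99.211), P1=(184.842,125.318), P2=(223.756,111.053); sampled at t=k/3. Machine vertices: (162.911,100.083) → (179.419,87.164) → (199.700,83.217) → (223.756,88.241). Open path.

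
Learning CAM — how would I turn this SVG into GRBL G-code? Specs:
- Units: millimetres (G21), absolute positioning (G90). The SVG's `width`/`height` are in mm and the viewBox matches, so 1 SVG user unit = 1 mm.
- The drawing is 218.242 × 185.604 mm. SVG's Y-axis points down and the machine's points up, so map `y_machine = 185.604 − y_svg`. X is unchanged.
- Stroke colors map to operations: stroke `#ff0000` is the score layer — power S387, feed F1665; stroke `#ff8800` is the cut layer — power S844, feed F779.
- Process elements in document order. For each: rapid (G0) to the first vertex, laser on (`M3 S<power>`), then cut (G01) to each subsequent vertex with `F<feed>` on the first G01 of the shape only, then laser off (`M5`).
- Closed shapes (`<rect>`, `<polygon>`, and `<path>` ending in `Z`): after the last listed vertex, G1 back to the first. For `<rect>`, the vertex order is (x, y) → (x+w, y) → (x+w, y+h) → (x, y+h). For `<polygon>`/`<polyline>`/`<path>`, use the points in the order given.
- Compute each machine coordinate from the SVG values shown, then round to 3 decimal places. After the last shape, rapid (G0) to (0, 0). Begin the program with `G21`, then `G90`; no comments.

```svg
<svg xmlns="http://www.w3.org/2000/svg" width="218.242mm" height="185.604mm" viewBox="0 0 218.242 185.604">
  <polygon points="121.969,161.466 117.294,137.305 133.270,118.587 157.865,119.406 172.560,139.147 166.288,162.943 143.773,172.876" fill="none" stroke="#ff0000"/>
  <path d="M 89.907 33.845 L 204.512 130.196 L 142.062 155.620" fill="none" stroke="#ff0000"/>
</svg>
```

viewBox `0 0 218.242 185.604` with mm width/height → 1 unit = 1 mm. Flip: y_m = 185.604 − y_svg.

**Shape 1** — `<polygon>` regular polygon, stroke `#ff0000` → score (S387, F1665). Machine vertices: (121.969,24.138) → (117.294,48.299) → (133.270,67.017) → (157.865,66.198) → (172.560,46.457) → (166.288,22.661) → (143.773,12.728) → (121.969,24.138). Closed: final G1 returns to the first vertex.

**Shape 2** — `<path>` open polyline, stroke `#ff0000` → score (S387, F1665). Machine vertices: (89.907,151.759) → (204.512,55.408) → (142.062,29.984). Open path.

G21
G90
G0 X121.969 Y24.138
M3 S387
G01 X117.294 Y48.299 F1665
G01 X133.270 Y67.017
G01 X157.865 Y66.198
G01 X172.560 Y46.457
G01 X166.288 Y22.661
G01 X143.773 Y12.728
G01 X121.969 Y24.138
M5
G0 X89.907 Y151.759
M3 S387
G01 X204.512 Y55.408 F1665
G01 X142.062 Y29.984
M5
G0 X0.000 Y0.000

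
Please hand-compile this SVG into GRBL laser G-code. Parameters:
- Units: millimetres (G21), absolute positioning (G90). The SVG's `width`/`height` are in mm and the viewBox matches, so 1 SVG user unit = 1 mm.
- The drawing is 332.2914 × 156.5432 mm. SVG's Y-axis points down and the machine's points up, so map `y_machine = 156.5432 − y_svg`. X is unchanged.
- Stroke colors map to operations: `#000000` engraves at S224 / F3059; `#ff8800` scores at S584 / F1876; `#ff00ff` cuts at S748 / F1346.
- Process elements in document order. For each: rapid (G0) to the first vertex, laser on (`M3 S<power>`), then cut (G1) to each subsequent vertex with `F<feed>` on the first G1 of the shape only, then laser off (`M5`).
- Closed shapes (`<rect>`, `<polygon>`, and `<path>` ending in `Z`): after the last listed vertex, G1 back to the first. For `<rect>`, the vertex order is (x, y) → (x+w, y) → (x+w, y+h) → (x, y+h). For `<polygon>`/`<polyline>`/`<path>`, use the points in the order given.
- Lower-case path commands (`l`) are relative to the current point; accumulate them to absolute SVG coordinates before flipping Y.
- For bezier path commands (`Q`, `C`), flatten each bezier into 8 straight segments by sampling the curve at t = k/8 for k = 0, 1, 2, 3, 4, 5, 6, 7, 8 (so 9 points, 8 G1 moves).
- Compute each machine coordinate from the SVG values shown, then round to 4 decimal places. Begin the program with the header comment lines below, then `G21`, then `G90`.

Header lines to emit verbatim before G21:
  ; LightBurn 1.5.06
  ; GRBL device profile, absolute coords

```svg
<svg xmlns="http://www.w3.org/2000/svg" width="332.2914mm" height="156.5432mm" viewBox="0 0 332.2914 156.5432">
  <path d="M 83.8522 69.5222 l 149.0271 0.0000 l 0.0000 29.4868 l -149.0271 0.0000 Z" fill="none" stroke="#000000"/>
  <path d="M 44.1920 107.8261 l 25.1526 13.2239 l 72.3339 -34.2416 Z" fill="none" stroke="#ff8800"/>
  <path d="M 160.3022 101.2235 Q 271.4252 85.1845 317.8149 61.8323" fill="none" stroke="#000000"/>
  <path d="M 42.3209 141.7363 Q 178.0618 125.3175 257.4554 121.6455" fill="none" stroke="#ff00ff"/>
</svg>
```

1 u = 1 mm; y_m = 156.5432 − y.

[1] `<path>` rectangle, #000000→engrave S224 F3059: (83.8522,87.0210) → (232.8793,87.0210) → (232.8793,57.5342) → (83.8522,57.5342) → (83.8522,87.0210) (closed)

[2] `<path>` closed polygon, #ff8800→score S584 F1876: (44.1920,48.7171) → (69.3446,35.4932) → (141.6785,69.7348) → (44.1920,48.7171) (closed)

[3] `<path>` quadratic bezier, #000000→engrave S224 F3059: (160.3022,55.3197) → (187.0715,59.4437) → (211.8179,63.7963) → (234.5413,68.3774) → (255.2419,73.1870) → (273.9195,78.2252) → (290.5742,83.4919) → (305.2060,88.9871) → (317.8149,94.7109)

[4] `<path>` quadratic bezier, #ff00ff→cut S748 F1346: (42.3209,14.8069) → (75.3757,18.7124) → (106.6696,22.2196) → (136.2027,25.3285) → (163.9750,28.0390) → (189.9864,30.3512) → (214.2369,32.2650) → (236.7266,33.7805) → (257.4554,34.8977)

; LightBurn 1.5.06
; GRBL device profile, absolute coords
G21
G90
G0 X83.8522 Y87.0210
M3 S224
G1 X232.8793 Y87.0210 F3059
G1 X232.8793 Y57.5342
G1 X83.8522 Y57.5342
G1 X83.8522 Y87.0210
M5
G0 X44.1920 Y48.7171
M3 S584
G1 X69.3446 Y35.4932 F1876
G1 X141.6785 Y69.7348
G1 X44.1920 Y48.7171
M5
G0 X160.3022 Y55.3197
M3 S224
G1 X187.0715 Y59.4437 F3059
G1 X211.8179 Y63.7963
G1 X234.5413 Y68.3774
G1 X255.2419 Y73.1870
G1 X273.9195 Y78.2252
G1 X290.5742 Y83.4919
G1 X305.2060 Y88.9871
G1 X317.8149 Y94.7109
M5
G0 X42.3209 Y14.8069
M3 S748
G1 X75.3757 Y18.7124 F1346
G1 X106.6696 Y22.2196
G1 X136.2027 Y25.3285
G1 X163.9750 Y28.0390
G1 X189.9864 Y30.3512
G1 X214.2369 Y32.2650
G1 X236.7266 Y33.7805
G1 X257.4554 Y34.8977
M5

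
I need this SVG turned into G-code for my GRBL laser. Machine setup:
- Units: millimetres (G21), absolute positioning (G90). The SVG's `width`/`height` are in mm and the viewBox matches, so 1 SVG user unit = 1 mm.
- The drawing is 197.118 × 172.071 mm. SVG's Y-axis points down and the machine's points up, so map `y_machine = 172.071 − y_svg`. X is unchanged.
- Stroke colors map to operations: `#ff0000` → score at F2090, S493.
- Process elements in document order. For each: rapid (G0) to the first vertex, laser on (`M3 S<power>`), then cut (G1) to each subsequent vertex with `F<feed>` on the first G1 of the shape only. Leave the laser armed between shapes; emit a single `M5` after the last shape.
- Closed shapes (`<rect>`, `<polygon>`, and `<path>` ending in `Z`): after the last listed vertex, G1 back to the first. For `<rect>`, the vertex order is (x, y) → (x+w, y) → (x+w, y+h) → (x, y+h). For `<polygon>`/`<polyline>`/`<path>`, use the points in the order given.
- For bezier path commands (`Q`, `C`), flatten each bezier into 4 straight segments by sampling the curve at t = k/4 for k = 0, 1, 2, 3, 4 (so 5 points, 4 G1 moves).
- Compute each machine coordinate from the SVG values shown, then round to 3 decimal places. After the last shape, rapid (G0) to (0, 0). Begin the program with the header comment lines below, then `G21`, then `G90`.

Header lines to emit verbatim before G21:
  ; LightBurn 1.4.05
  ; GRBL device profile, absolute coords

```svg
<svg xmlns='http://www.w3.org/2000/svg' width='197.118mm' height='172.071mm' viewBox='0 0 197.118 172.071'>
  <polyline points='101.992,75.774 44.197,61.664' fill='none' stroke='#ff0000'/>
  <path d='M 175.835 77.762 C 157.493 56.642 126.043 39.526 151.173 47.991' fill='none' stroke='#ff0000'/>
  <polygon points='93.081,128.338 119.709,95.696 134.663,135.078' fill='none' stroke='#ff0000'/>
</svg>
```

; LightBurn 1.4.05
; GRBL device profile, absolute coords
G21
G90
G0 X101.992 Y96.297
M3 S493
G1 X44.197 Y110.407 F2090
G0 X175.835 Y94.309
M3 S493
G1 X160.710 Y109.061 F2090
G1 X147.202 Y120.289
G1 X141.845 Y125.969
G1 X151.173 Y124.080
G0 X93.081 Y43.733
M3 S493
G1 X119.709 Y76.375 F2090
G1 X134.663 Y36.993
G1 X93.081 Y43.733
M5
G0 X0.000 Y0.000

1 u = 1 mm; y_m = 172.071 − y.

[1] `<polyline>` line segment, #ff0000→score S493 F2090: (101.992,96.297) → (44.197,110.407)

[2] `<path>` cubic bezier, #ff0000→score S493 F2090: (175.835,94.309) → (160.710,109.061) → (147.202,120.289) → (141.845,125.969) → (151.173,124.080)

[3] `<polygon>` regular polygon, #ff0000→score S493 F2090: (93.081,43.733) → (119.709,76.375) → (134.663,36.993) → (93.081,43.733) (closed)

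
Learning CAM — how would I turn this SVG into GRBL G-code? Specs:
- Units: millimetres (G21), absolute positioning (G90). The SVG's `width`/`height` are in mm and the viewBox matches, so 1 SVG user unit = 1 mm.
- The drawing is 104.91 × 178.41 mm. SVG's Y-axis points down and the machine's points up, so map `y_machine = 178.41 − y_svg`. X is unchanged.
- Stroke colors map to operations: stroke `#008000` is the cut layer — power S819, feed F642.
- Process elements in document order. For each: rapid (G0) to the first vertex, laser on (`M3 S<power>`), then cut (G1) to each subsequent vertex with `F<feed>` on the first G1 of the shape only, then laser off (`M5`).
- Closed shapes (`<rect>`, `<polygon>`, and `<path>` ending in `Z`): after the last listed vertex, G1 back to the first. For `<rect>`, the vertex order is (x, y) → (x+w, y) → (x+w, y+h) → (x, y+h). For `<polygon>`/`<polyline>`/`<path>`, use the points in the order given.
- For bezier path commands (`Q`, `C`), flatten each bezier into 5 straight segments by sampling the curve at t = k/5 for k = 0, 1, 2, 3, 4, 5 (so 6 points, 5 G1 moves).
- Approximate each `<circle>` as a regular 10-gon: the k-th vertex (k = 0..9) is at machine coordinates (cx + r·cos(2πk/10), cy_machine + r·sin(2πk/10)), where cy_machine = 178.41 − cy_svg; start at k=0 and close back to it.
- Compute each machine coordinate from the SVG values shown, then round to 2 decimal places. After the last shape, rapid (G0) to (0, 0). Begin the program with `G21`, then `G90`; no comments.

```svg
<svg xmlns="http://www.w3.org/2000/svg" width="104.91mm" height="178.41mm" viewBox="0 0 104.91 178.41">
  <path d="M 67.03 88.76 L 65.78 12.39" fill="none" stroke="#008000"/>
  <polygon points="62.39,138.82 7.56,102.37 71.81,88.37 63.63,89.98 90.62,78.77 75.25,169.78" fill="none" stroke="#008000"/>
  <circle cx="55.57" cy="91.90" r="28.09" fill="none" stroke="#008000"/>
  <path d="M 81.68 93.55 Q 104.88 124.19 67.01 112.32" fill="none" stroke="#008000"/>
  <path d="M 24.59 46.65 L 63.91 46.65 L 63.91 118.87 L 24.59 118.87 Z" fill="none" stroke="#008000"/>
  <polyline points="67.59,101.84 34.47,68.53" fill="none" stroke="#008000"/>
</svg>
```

G21
G90
G0 X67.03 Y89.65
M3 S819
G1 X65.78 Y166.02 F642
M5
G0 X62.39 Y39.59
M3 S819
G1 X7.56 Y76.04 F642
G1 X71.81 Y90.04
G1 X63.63 Y88.43
G1 X90.62 Y99.64
G1 X75.25 Y8.63
G1 X62.39 Y39.59
M5
G0 X83.66 Y86.51
M3 S819
G1 X78.30 Y103.02 F642
G1 X64.25 Y113.23
G1 X46.89 Y113.23
G1 X32.84 Y103.02
G1 X27.48 Y86.51
G1 X32.84 Y70.00
G1 X46.89 Y59.79
G1 X64.25 Y59.79
G1 X78.30 Y70.00
G1 X83.66 Y86.51
M5
G0 X81.68 Y84.86
M3 S819
G1 X88.52 Y74.30 F642
G1 X90.47 Y67.15
G1 X87.53 Y63.40
G1 X79.72 Y63.04
G1 X67.01 Y66.09
M5
G0 X24.59 Y131.76
M3 S819
G1 X63.91 Y131.76 F642
G1 X63.91 Y59.54
G1 X24.59 Y59.54
G1 X24.59 Y131.76
M5
G0 X67.59 Y76.57
M3 S819
G1 X34.47 Y109.88 F642
M5
G0 X0.00 Y0.00

viewBox `0 0 104.91 178.41` with mm width/height → 1 unit = 1 mm. Flip: y_m = 178.41 − y_svg.

**Shape 1** — `<path>` line segment, stroke `#008000` → cut (S819, F642). Machine vertices: (67.03,89.65) → (65.78,166.02). Open path.

**Shape 2** — `<polygon>` closed polygon, stroke `#008000` → cut (S819, F642). Machine vertices: (62.39,39.59) → (7.56,76.04) → (71.81,90.04) → (63.63,88.43) → (90.62,99.64) → (75.25,8.63) → (62.39,39.59). Closed: final G1 returns to the first vertex.

**Shape 3** — `<circle>` circle, stroke `#008000` → cut (S819, F642). Machine vertices: (83.66,86.51) → (78.30,103.02) → (64.25,113.23) → (46.89,113.23) → (32.84,103.02) → (27.48,86.51) → (32.84,70.00) → (46.89,59.79) → (64.25,59.79) → (78.30,70.00) → (83.66,86.51). Closed: final G1 returns to the first vertex.

**Shape 4** — `<path>` quadratic bezier, stroke `#008000` → cut (S819, F642). Control points (SVG): P0=(81.68,93.55), P1=(104.88,124.19), P2=(67.01,112.32); sampled at t=k/5. Machine vertices: (81.68,84.86) → (88.52,74.30) → (90.47,67.15) → (87.53,63.40) → (79.72,63.04) → (67.01,66.09). Open path.

**Shape 5** — `<path>` rectangle, stroke `#008000` → cut (S819, F642). Machine vertices: (24.59,131.76) → (63.91,131.76) → (63.91,59.54) → (24.59,59.54) → (24.59,131.76). Closed: final G1 returns to the first vertex.

**Shape 6** — `<polyline>` line segment, stroke `#008000` → cut (S819, F642). Machine vertices: (67.59,76.57) → (34.47,109.88). Open path.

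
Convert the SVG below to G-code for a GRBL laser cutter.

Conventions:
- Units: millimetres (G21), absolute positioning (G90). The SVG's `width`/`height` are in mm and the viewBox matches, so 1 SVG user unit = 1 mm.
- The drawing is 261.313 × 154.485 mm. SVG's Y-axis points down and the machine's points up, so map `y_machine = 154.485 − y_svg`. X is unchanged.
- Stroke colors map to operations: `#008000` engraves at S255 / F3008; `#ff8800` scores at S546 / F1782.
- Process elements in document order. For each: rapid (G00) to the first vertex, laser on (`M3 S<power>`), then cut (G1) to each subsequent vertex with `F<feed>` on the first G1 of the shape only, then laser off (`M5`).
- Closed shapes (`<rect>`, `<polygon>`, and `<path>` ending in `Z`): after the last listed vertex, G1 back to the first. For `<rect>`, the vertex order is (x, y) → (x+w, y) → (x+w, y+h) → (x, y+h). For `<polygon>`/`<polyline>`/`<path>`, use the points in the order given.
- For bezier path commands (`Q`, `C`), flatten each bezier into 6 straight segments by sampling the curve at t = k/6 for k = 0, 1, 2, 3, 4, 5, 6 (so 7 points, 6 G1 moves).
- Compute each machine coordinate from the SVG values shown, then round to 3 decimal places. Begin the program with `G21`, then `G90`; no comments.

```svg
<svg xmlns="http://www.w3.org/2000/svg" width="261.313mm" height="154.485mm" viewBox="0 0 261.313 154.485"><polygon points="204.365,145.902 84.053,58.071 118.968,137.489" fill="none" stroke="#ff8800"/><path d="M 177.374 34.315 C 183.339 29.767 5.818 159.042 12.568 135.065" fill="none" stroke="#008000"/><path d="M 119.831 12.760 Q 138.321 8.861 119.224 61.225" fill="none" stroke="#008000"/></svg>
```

Since the viewBox matches the mm dimensions, user units are millimetres directly. The only transform is the Y-flip y_m = 154.485 − y_svg.

Shape 1 is a closed polygon drawn with `<polygon>`. Its stroke #ff8800 means score at S546, F1782. After flipping Y the toolpath is (204.365,8.583) → (84.053,96.414) → (118.968,16.996) → (204.365,8.583), returning to the start.

Shape 2 is a cubic bezier drawn with `<path>`. Its stroke #008000 means engrave at S255, F3008. After flipping Y the toolpath is (177.374,120.170) → (166.769,112.621) → (135.798,90.743) → (94.677,62.509) → (53.621,35.895) → (22.846,18.873) → (12.568,19.420).

Shape 3 is a quadratic bezier drawn with `<path>`. Its stroke #008000 means engrave at S255, F3008. After flipping Y the toolpath is (119.831,141.725) → (124.950,141.462) → (127.981,138.073) → (128.924,131.558) → (127.779,121.918) → (124.546,109.152) → (119.224,93.260).

G21
G90
G00 X204.365 Y8.583
M3 S546
G1 X84.053 Y96.414 F1782
G1 X118.968 Y16.996
G1 X204.365 Y8.583
M5
G00 X177.374 Y120.170
M3 S255
G1 X166.769 Y112.621 F3008
G1 X135.798 Y90.743
G1 X94.677 Y62.509
G1 X53.621 Y35.895
G1 X22.846 Y18.873
G1 X12.568 Y19.420
M5
G00 X119.831 Y141.725
M3 S255
G1 X124.950 Y141.462 F3008
G1 X127.981 Y138.073
G1 X128.924 Y131.558
G1 X127.779 Y121.918
G1 X124.546 Y109.152
G1 X119.224 Y93.260
M5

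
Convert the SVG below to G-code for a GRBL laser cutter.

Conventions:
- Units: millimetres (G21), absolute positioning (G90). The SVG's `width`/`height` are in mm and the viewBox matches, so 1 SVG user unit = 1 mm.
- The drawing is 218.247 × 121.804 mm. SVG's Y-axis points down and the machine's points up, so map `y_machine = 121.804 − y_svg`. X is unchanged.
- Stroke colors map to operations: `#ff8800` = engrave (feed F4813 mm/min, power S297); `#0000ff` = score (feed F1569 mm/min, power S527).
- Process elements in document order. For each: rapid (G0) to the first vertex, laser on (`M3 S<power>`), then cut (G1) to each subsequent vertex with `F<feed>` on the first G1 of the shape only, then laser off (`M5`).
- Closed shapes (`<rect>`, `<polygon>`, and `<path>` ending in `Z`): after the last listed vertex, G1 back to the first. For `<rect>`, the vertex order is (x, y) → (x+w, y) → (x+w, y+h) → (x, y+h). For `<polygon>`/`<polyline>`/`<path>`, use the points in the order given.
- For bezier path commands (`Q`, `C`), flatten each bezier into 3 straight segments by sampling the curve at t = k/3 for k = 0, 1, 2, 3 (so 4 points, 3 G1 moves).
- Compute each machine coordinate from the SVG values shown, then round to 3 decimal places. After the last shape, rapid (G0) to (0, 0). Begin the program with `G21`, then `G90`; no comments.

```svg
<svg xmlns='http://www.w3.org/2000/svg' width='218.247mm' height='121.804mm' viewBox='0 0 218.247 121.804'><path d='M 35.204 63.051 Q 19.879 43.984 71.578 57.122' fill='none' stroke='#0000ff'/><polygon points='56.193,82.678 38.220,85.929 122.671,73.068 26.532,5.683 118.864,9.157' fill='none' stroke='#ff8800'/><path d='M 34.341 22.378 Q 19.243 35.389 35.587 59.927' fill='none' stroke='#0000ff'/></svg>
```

G21
G90
G0 X35.204 Y58.753
M3 S527
G1 X32.434 Y67.886 F1569
G1 X44.559 Y69.862
G1 X71.578 Y64.682
M5
G0 X56.193 Y39.126
M3 S297
G1 X38.220 Y35.875 F4813
G1 X122.671 Y48.736
G1 X26.532 Y116.121
G1 X118.864 Y112.647
G1 X56.193 Y39.126
M5
G0 X34.341 Y99.426
M3 S527
G1 X27.769 Y89.471 F1569
G1 X28.185 Y76.955
G1 X35.587 Y61.877
M5
G0 X0.000 Y0.000

Since the viewBox matches the mm dimensions, user units are millimetres directly. The only transform is the Y-flip y_m = 121.804 − y_svg.

Shape 1 is a quadratic bezier drawn with `<path>`. Its stroke #0000ff means score at S527, F1569. After flipping Y the toolpath is (35.204,58.753) → (32.434,67.886) → (44.559,69.862) → (71.578,64.682).

Shape 2 is a closed polygon drawn with `<polygon>`. Its stroke #ff8800 means engrave at S297, F4813. After flipping Y the toolpath is (56.193,39.126) → (38.220,35.875) → (122.671,48.736) → (26.532,116.121) → (118.864,112.647) → (56.193,39.126), returning to the start.

Shape 3 is a quadratic bezier drawn with `<path>`. Its stroke #0000ff means score at S527, F1569. After flipping Y the toolpath is (34.341,99.426) → (27.769,89.471) → (28.185,76.955) → (35.587,61.877).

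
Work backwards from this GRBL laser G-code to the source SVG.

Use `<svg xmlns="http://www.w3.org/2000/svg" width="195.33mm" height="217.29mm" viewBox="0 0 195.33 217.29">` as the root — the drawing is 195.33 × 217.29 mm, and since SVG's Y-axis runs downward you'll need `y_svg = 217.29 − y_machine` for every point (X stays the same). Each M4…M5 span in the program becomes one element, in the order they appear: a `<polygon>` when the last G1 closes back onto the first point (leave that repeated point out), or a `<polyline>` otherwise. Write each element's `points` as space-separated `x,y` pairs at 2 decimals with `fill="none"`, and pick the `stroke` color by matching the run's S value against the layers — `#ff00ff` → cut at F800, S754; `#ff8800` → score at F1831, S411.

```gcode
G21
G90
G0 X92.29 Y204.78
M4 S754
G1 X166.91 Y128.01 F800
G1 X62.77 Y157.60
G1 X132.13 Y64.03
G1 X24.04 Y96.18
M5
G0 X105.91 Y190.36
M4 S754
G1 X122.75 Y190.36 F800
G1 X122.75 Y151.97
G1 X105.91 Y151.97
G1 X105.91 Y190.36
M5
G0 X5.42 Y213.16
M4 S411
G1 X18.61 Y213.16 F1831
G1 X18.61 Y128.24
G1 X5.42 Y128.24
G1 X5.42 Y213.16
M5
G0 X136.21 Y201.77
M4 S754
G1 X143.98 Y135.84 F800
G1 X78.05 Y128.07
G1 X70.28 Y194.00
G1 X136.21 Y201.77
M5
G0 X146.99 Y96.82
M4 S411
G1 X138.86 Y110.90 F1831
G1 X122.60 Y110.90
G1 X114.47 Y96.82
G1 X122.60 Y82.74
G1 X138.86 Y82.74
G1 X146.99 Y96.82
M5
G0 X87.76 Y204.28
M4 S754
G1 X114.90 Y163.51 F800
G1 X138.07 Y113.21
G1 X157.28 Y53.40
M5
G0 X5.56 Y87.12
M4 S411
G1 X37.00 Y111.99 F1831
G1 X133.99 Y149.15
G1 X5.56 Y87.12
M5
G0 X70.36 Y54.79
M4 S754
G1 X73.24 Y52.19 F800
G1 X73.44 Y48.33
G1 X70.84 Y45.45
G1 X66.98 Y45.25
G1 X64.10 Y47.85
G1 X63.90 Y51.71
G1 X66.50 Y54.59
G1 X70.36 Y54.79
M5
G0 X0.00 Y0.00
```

Each laser-on run becomes one SVG element. Flip Y back into SVG space with y_svg = 217.29 − y_machine.

Run 1: the run's S754 means `#ff00ff` (cut). The run is open, so emit a `<polyline>` with points (Y-flipped): 92.29,12.51 166.91,89.28 62.77,59.69 132.13,153.26 24.04,121.11.

Run 2: S754 ⇒ cut layer `#ff00ff`. The run returns to its start, so emit a `<polygon>` with points (Y-flipped): 105.91,26.93 122.75,26.93 122.75,65.32 105.91,65.32.

Run 3: the run's S411 means `#ff8800` (score). The run returns to its start, so emit a `<polygon>` with points (Y-flipped): 5.42,4.13 18.61,4.13 18.61,89.05 5.42,89.05.

Run 4: power S754 maps to stroke `#ff00ff` (cut). The run returns to its start, so emit a `<polygon>` with points (Y-flipped): 136.21,15.52 143.98,81.45 78.05,89.22 70.28,23.29.

Run 5: the run's S411 means `#ff8800` (score). The run returns to its start, so emit a `<polygon>` with points (Y-flipped): 146.99,120.47 138.86,106.39 122.60,106.39 114.47,120.47 122.60,134.55 138.86,134.55.

Run 6: S754 ⇒ cut layer `#ff00ff`. The run is open, so emit a `<polyline>` with points (Y-flipped): 87.76,13.01 114.90,53.78 138.07,104.08 157.28,163.89.

Run 7: the run's S411 means `#ff8800` (score). The run returns to its start, so emit a `<polygon>` with points (Y-flipped): 5.56,130.17 37.00,105.30 133.99,68.14.

Run 8: S754 ⇒ cut layer `#ff00ff`. The run returns to its start, so emit a `<polygon>` with points (Y-flipped): 70.36,162.50 73.24,165.10 73.44,168.96 70.84,171.84 66.98,172.04 64.10,169.44 63.90,165.58 66.50,162.70.

<svg xmlns="http://www.w3.org/2000/svg" width="195.33mm" height="217.29mm" viewBox="0 0 195.33 217.29">
  <polyline points="92.29,12.51 166.91,89.28 62.77,59.69 132.13,153.26 24.04,121.11" fill="none" stroke="#ff00ff"/>
  <polygon points="105.91,26.93 122.75,26.93 122.75,65.32 105.91,65.32" fill="none" stroke="#ff00ff"/>
  <polygon points="5.42,4.13 18.61,4.13 18.61,89.05 5.42,89.05" fill="none" stroke="#ff8800"/>
  <polygon points="136.21,15.52 143.98,81.45 78.05,89.22 70.28,23.29" fill="none" stroke="#ff00ff"/>
  <polygon points="146.99,120.47 138.86,106.39 122.60,106.39 114.47,120.47 122.60,134.55 138.86,134.55" fill="none" stroke="#ff8800"/>
  <polyline points="87.76,13.01 114.90,53.78 138.07,104.08 157.28,163.89" fill="none" stroke="#ff00ff"/>
  <polygon points="5.56,130.17 37.00,105.30 133.99,68.14" fill="none" stroke="#ff8800"/>
  <polygon points="70.36,162.50 73.24,165.10 73.44,168.96 70.84,171.84 66.98,172.04 64.10,169.44 63.90,165.58 66.50,162.70" fill="none" stroke="#ff00ff"/>
</svg>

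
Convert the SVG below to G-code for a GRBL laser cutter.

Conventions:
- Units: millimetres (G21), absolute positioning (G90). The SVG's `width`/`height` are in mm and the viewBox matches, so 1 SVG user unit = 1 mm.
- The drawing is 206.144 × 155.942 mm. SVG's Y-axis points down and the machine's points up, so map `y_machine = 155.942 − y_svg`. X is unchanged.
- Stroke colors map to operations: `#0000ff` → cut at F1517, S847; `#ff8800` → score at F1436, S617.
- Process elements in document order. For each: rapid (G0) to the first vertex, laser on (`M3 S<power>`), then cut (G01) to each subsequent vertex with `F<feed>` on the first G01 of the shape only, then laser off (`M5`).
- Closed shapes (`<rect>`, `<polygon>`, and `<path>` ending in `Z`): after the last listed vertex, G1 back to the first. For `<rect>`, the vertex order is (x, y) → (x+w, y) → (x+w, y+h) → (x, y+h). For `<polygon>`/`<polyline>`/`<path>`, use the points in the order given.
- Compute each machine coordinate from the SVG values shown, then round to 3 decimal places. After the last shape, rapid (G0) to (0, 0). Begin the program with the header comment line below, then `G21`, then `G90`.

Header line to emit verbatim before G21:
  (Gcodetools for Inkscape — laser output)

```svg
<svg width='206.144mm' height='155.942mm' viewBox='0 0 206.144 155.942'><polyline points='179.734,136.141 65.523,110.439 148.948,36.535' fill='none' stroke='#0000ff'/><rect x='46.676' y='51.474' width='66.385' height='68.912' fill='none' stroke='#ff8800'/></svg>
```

1 u = 1 mm; y_m = 155.942 − y.

[1] `<polyline>` open polyline, #0000ff→cut S847 F1517: (179.734,19.801) → (65.523,45.503) → (148.948,119.407)

[2] `<rect>` rectangle, #ff8800→score S617 F1436: (46.676,104.468) → (113.061,104.468) → (113.061,35.556) → (46.676,35.556) → (46.676,104.468) (closed)

(Gcodetools for Inkscape — laser output)
G21
G90
G0 X179.734 Y19.801
M3 S847
G01 X65.523 Y45.503 F1517
G01 X148.948 Y119.407
M5
G0 X46.676 Y104.468
M3 S617
G01 X113.061 Y104.468 F1436
G01 X113.061 Y35.556
G01 X46.676 Y35.556
G01 X46.676 Y104.468
M5
G0 X0.000 Y0.000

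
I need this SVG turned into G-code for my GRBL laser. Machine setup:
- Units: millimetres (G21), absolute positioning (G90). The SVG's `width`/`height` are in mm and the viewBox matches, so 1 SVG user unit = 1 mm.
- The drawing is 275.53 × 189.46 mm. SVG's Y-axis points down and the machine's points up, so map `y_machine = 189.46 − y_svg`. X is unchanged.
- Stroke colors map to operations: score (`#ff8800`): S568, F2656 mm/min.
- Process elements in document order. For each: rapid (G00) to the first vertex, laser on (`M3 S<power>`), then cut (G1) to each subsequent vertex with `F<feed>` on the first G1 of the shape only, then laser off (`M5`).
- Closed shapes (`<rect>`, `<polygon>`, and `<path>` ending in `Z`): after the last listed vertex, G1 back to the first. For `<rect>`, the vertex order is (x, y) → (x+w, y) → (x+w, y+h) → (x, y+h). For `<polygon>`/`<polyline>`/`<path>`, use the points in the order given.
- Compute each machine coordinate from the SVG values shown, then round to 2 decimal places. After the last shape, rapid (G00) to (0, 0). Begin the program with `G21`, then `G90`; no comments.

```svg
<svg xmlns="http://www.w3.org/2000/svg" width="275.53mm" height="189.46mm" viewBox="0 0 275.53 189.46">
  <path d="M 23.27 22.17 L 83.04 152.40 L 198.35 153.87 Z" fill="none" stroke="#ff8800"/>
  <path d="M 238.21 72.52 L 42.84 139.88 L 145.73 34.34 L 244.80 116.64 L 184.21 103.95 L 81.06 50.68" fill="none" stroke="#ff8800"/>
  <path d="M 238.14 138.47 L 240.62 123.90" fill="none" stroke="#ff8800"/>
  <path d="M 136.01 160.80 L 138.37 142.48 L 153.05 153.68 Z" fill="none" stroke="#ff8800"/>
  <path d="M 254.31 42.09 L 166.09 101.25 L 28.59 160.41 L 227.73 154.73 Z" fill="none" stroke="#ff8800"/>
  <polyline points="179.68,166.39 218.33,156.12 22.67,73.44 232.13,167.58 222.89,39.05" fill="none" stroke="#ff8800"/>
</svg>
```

G21
G90
G00 X23.27 Y167.29
M3 S568
G1 X83.04 Y37.06 F2656
G1 X198.35 Y35.59
G1 X23.27 Y167.29
M5
G00 X238.21 Y116.94
M3 S568
G1 X42.84 Y49.58 F2656
G1 X145.73 Y155.12
G1 X244.80 Y72.82
G1 X184.21 Y85.51
G1 X81.06 Y138.78
M5
G00 X238.14 Y50.99
M3 S568
G1 X240.62 Y65.56 F2656
M5
G00 X136.01 Y28.66
M3 S568
G1 X138.37 Y46.98 F2656
G1 X153.05 Y35.78
G1 X136.01 Y28.66
M5
G00 X254.31 Y147.37
M3 S568
G1 X166.09 Y88.21 F2656
G1 X28.59 Y29.05
G1 X227.73 Y34.73
G1 X254.31 Y147.37
M5
G00 X179.68 Y23.07
M3 S568
G1 X218.33 Y33.34 F2656
G1 X22.67 Y116.02
G1 X232.13 Y21.88
G1 X222.89 Y150.41
M5
G00 X0.00 Y0.00

1 u = 1 mm; y_m = 189.46 − y.

[1] `<path>` closed polygon, #ff8800→score S568 F2656: (23.27,167.29) → (83.04,37.06) → (198.35,35.59) → (23.27,167.29) (closed)

[2] `<path>` open polyline, #ff8800→score S568 F2656: (238.21,116.94) → (42.84,49.58) → (145.73,155.12) → (244.80,72.82) → (184.21,85.51) → (81.06,138.78)

[3] `<path>` line segment, #ff8800→score S568 F2656: (238.14,50.99) → (240.62,65.56)

[4] `<path>` regular polygon, #ff8800→score S568 F2656: (136.01,28.66) → (138.37,46.98) → (153.05,35.78) → (136.01,28.66) (closed)

[5] `<path>` closed polygon, #ff8800→score S568 F2656: (254.31,147.37) → (166.09,88.21) → (28.59,29.05) → (227.73,34.73) → (254.31,147.37) (closed)

[6] `<polyline>` open polyline, #ff8800→score S568 F2656: (179.68,23.07) → (218.33,33.34) → (22.67,116.02) → (232.13,21.88) → (222.89,150.41)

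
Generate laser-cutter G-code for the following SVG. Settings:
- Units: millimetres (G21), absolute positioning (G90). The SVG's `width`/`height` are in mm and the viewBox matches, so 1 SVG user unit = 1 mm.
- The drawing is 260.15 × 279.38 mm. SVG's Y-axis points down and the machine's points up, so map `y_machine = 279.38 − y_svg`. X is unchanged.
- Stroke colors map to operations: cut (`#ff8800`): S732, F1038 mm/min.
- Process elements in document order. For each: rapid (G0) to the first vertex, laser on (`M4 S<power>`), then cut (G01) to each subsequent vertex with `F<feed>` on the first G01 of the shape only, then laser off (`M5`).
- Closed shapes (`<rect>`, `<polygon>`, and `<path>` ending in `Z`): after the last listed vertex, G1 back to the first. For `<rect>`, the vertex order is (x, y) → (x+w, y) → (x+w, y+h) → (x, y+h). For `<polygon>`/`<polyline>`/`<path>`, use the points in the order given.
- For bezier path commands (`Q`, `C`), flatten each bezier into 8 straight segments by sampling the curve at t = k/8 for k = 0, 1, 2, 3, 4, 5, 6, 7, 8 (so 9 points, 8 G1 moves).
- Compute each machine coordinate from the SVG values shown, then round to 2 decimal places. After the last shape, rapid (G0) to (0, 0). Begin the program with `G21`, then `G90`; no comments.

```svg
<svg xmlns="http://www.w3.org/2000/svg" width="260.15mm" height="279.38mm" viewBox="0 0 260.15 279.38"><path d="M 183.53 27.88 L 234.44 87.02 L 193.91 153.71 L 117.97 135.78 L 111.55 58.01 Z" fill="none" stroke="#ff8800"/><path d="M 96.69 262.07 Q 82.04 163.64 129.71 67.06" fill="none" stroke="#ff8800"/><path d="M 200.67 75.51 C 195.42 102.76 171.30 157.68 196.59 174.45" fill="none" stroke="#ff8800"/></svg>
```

viewBox `0 0 260.15 279.38` with mm width/height → 1 unit = 1 mm. Flip: y_m = 279.38 − y_svg.

**Shape 1** — `<path>` regular polygon, stroke `#ff8800` → cut (S732, F1038). Machine vertices: (183.53,251.50) → (234.44,192.36) → (193.91,125.67) → (117.97,143.60) → (111.55,221.37) → (183.53,251.50). Closed: final G1 returns to the first vertex.

**Shape 2** — `<path>` quadratic bezier, stroke `#ff8800` → cut (S732, F1038). Control points (SVG): P0=(96.69,262.07), P1=(82.04,163.64), P2=(129.71,67.06); sampled at t=k/8. Machine vertices: (96.69,17.31) → (94.00,41.89) → (93.26,66.41) → (94.47,90.87) → (97.62,115.28) → (102.72,139.62) → (109.77,163.91) → (118.77,188.15) → (129.71,212.32). Open path.

**Shape 3** — `<path>` cubic bezier, stroke `#ff8800` → cut (S732, F1038). Control points (SVG): P0=(200.67,75.51), P1=(195.42,102.76), P2=(171.30,157.68), P3=(196.59,174.45); sampled at t=k/8. Machine vertices: (200.67,203.87) → (197.95,192.48) → (194.26,179.27) → (190.40,165.01) → (187.18,150.47) → (185.38,136.42) → (185.82,123.63) → (189.29,112.88) → (196.59,104.93). Open path.

G21
G90
G0 X183.53 Y251.50
M4 S732
G01 X234.44 Y192.36 F1038
G01 X193.91 Y125.67
G01 X117.97 Y143.60
G01 X111.55 Y221.37
G01 X183.53 Y251.50
M5
G0 X96.69 Y17.31
M4 S732
G01 X94.00 Y41.89 F1038
G01 X93.26 Y66.41
G01 X94.47 Y90.87
G01 X97.62 Y115.28
G01 X102.72 Y139.62
G01 X109.77 Y163.91
G01 X118.77 Y188.15
G01 X129.71 Y212.32
M5
G0 X200.67 Y203.87
M4 S732
G01 X197.95 Y192.48 F1038
G01 X194.26 Y179.27
G01 X190.40 Y165.01
G01 X187.18 Y150.47
G01 X185.38 Y136.42
G01 X185.82 Y123.63
G01 X189.29 Y112.88
G01 X196.59 Y104.93
M5
G0 X0.00 Y0.00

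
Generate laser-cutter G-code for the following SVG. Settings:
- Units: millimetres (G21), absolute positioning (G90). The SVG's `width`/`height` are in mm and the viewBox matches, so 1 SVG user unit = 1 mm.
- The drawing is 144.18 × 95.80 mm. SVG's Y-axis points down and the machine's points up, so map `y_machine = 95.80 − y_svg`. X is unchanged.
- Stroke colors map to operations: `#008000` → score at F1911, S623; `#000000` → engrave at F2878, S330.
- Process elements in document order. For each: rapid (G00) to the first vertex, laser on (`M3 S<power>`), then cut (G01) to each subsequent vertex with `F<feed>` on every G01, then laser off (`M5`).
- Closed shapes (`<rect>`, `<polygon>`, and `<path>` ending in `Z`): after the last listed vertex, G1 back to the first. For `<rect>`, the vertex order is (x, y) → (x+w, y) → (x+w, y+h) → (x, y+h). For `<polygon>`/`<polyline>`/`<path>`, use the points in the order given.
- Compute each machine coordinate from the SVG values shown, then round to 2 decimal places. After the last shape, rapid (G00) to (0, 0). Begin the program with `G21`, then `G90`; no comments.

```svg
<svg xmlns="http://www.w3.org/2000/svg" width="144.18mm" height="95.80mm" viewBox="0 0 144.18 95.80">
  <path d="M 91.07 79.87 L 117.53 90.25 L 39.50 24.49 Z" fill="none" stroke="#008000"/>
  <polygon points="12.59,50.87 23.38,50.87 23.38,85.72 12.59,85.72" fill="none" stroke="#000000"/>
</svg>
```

G21
G90
G00 X91.07 Y15.93
M3 S623
G01 X117.53 Y5.55 F1911
G01 X39.50 Y71.31 F1911
G01 X91.07 Y15.93 F1911
M5
G00 X12.59 Y44.93
M3 S330
G01 X23.38 Y44.93 F2878
G01 X23.38 Y10.08 F2878
G01 X12.59 Y10.08 F2878
G01 X12.59 Y44.93 F2878
M5
G00 X0.00 Y0.00

viewBox `0 0 144.18 95.80` with mm width/height → 1 unit = 1 mm. Flip: y_m = 95.80 − y_svg.

**Shape 1** — `<path>` closed polygon, stroke `#008000` → score (S623, F1911). Machine vertices: (91.07,15.93) → (117.53,5.55) → (39.50,71.31) → (91.07,15.93). Closed: final G1 returns to the first vertex.

**Shape 2** — `<polygon>` rectangle, stroke `#000000` → engrave (S330, F2878). Machine vertices: (12.59,44.93) → (23.38,44.93) → (23.38,10.08) → (12.59,10.08) → (12.59,44.93). Closed: final G1 returns to the first vertex.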